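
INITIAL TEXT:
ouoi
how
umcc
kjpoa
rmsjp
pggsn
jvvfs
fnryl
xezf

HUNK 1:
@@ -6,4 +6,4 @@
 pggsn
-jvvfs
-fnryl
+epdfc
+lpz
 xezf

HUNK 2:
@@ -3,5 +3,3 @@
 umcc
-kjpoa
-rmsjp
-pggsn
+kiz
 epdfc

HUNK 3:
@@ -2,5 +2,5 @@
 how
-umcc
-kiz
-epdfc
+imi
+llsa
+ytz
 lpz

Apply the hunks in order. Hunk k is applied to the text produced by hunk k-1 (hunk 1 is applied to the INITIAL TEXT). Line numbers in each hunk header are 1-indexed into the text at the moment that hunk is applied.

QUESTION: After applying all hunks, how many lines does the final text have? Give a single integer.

Hunk 1: at line 6 remove [jvvfs,fnryl] add [epdfc,lpz] -> 9 lines: ouoi how umcc kjpoa rmsjp pggsn epdfc lpz xezf
Hunk 2: at line 3 remove [kjpoa,rmsjp,pggsn] add [kiz] -> 7 lines: ouoi how umcc kiz epdfc lpz xezf
Hunk 3: at line 2 remove [umcc,kiz,epdfc] add [imi,llsa,ytz] -> 7 lines: ouoi how imi llsa ytz lpz xezf
Final line count: 7

Answer: 7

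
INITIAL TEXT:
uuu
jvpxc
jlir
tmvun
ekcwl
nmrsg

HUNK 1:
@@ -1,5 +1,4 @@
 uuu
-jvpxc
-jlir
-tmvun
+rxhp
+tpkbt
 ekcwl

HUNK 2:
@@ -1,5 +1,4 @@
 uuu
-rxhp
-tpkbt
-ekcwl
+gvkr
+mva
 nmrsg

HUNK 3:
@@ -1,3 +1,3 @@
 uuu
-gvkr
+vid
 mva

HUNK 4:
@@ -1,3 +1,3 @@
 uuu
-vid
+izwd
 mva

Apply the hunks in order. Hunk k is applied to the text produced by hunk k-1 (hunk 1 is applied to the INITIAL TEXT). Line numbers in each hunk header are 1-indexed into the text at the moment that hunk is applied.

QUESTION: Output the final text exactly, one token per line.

Hunk 1: at line 1 remove [jvpxc,jlir,tmvun] add [rxhp,tpkbt] -> 5 lines: uuu rxhp tpkbt ekcwl nmrsg
Hunk 2: at line 1 remove [rxhp,tpkbt,ekcwl] add [gvkr,mva] -> 4 lines: uuu gvkr mva nmrsg
Hunk 3: at line 1 remove [gvkr] add [vid] -> 4 lines: uuu vid mva nmrsg
Hunk 4: at line 1 remove [vid] add [izwd] -> 4 lines: uuu izwd mva nmrsg

Answer: uuu
izwd
mva
nmrsg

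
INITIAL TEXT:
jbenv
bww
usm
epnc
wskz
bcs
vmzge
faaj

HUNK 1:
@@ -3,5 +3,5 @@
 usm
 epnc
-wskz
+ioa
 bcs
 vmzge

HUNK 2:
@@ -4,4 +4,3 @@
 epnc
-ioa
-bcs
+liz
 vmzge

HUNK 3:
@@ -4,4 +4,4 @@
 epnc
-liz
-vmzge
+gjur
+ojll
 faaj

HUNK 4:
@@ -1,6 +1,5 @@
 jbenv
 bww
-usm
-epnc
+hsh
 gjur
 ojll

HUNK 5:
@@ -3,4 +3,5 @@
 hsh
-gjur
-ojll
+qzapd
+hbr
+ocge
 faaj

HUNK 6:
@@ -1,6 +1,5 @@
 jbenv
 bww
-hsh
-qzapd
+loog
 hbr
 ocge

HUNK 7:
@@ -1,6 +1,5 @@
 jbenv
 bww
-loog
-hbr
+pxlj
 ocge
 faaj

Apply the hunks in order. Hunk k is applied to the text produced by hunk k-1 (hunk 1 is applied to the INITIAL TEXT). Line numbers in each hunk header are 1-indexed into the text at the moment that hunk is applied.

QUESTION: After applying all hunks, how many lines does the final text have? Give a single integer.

Hunk 1: at line 3 remove [wskz] add [ioa] -> 8 lines: jbenv bww usm epnc ioa bcs vmzge faaj
Hunk 2: at line 4 remove [ioa,bcs] add [liz] -> 7 lines: jbenv bww usm epnc liz vmzge faaj
Hunk 3: at line 4 remove [liz,vmzge] add [gjur,ojll] -> 7 lines: jbenv bww usm epnc gjur ojll faaj
Hunk 4: at line 1 remove [usm,epnc] add [hsh] -> 6 lines: jbenv bww hsh gjur ojll faaj
Hunk 5: at line 3 remove [gjur,ojll] add [qzapd,hbr,ocge] -> 7 lines: jbenv bww hsh qzapd hbr ocge faaj
Hunk 6: at line 1 remove [hsh,qzapd] add [loog] -> 6 lines: jbenv bww loog hbr ocge faaj
Hunk 7: at line 1 remove [loog,hbr] add [pxlj] -> 5 lines: jbenv bww pxlj ocge faaj
Final line count: 5

Answer: 5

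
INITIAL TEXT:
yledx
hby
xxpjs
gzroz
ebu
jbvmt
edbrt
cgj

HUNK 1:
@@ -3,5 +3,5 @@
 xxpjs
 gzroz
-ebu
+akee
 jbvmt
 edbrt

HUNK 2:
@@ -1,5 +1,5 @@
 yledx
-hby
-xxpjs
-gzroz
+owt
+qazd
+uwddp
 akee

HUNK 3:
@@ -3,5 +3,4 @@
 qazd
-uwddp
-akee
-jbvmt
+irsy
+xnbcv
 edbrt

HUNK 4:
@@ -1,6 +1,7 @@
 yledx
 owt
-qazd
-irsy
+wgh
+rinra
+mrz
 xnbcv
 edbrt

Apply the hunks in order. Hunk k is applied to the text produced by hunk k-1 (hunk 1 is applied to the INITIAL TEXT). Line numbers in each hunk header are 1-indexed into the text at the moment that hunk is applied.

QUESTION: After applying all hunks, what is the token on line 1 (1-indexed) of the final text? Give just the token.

Answer: yledx

Derivation:
Hunk 1: at line 3 remove [ebu] add [akee] -> 8 lines: yledx hby xxpjs gzroz akee jbvmt edbrt cgj
Hunk 2: at line 1 remove [hby,xxpjs,gzroz] add [owt,qazd,uwddp] -> 8 lines: yledx owt qazd uwddp akee jbvmt edbrt cgj
Hunk 3: at line 3 remove [uwddp,akee,jbvmt] add [irsy,xnbcv] -> 7 lines: yledx owt qazd irsy xnbcv edbrt cgj
Hunk 4: at line 1 remove [qazd,irsy] add [wgh,rinra,mrz] -> 8 lines: yledx owt wgh rinra mrz xnbcv edbrt cgj
Final line 1: yledx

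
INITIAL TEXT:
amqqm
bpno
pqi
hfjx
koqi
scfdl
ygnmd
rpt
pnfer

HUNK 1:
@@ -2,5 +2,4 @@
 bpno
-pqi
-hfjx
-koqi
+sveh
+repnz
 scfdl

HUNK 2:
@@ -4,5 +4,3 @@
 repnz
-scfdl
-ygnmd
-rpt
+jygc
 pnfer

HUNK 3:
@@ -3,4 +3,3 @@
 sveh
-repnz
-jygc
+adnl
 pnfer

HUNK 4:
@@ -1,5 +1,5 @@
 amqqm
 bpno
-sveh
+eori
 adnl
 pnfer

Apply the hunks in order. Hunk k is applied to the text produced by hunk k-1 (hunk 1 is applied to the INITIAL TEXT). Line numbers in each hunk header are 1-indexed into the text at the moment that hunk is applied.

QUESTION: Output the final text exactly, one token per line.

Hunk 1: at line 2 remove [pqi,hfjx,koqi] add [sveh,repnz] -> 8 lines: amqqm bpno sveh repnz scfdl ygnmd rpt pnfer
Hunk 2: at line 4 remove [scfdl,ygnmd,rpt] add [jygc] -> 6 lines: amqqm bpno sveh repnz jygc pnfer
Hunk 3: at line 3 remove [repnz,jygc] add [adnl] -> 5 lines: amqqm bpno sveh adnl pnfer
Hunk 4: at line 1 remove [sveh] add [eori] -> 5 lines: amqqm bpno eori adnl pnfer

Answer: amqqm
bpno
eori
adnl
pnfer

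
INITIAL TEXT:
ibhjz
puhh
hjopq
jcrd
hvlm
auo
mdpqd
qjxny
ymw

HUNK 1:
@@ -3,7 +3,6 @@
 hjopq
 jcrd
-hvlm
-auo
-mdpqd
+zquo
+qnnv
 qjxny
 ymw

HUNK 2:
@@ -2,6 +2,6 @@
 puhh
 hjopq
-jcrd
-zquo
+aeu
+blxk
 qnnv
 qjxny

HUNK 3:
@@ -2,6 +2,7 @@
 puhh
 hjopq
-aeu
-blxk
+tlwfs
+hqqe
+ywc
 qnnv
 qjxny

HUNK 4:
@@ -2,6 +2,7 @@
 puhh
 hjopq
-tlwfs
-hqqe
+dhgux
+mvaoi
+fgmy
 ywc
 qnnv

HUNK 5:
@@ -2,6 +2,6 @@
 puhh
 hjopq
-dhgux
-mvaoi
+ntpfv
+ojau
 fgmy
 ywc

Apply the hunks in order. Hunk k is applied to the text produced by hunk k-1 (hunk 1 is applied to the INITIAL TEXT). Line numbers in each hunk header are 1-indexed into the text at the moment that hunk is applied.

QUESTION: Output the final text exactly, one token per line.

Hunk 1: at line 3 remove [hvlm,auo,mdpqd] add [zquo,qnnv] -> 8 lines: ibhjz puhh hjopq jcrd zquo qnnv qjxny ymw
Hunk 2: at line 2 remove [jcrd,zquo] add [aeu,blxk] -> 8 lines: ibhjz puhh hjopq aeu blxk qnnv qjxny ymw
Hunk 3: at line 2 remove [aeu,blxk] add [tlwfs,hqqe,ywc] -> 9 lines: ibhjz puhh hjopq tlwfs hqqe ywc qnnv qjxny ymw
Hunk 4: at line 2 remove [tlwfs,hqqe] add [dhgux,mvaoi,fgmy] -> 10 lines: ibhjz puhh hjopq dhgux mvaoi fgmy ywc qnnv qjxny ymw
Hunk 5: at line 2 remove [dhgux,mvaoi] add [ntpfv,ojau] -> 10 lines: ibhjz puhh hjopq ntpfv ojau fgmy ywc qnnv qjxny ymw

Answer: ibhjz
puhh
hjopq
ntpfv
ojau
fgmy
ywc
qnnv
qjxny
ymw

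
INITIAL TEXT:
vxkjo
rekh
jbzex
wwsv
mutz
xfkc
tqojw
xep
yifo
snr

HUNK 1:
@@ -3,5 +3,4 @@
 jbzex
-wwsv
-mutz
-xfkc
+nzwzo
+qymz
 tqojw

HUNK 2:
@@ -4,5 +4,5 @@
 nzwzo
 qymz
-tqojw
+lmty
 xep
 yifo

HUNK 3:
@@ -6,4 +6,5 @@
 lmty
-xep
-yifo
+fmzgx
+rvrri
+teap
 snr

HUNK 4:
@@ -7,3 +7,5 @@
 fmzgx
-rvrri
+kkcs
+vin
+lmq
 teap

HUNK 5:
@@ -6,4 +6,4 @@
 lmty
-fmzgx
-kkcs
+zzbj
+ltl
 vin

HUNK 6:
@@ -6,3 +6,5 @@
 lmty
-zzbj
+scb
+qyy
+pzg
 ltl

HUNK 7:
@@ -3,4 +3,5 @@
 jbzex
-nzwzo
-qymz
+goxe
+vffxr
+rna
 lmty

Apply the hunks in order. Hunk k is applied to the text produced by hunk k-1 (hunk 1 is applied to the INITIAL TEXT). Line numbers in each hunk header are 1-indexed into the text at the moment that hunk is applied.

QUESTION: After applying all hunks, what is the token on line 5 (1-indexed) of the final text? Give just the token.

Answer: vffxr

Derivation:
Hunk 1: at line 3 remove [wwsv,mutz,xfkc] add [nzwzo,qymz] -> 9 lines: vxkjo rekh jbzex nzwzo qymz tqojw xep yifo snr
Hunk 2: at line 4 remove [tqojw] add [lmty] -> 9 lines: vxkjo rekh jbzex nzwzo qymz lmty xep yifo snr
Hunk 3: at line 6 remove [xep,yifo] add [fmzgx,rvrri,teap] -> 10 lines: vxkjo rekh jbzex nzwzo qymz lmty fmzgx rvrri teap snr
Hunk 4: at line 7 remove [rvrri] add [kkcs,vin,lmq] -> 12 lines: vxkjo rekh jbzex nzwzo qymz lmty fmzgx kkcs vin lmq teap snr
Hunk 5: at line 6 remove [fmzgx,kkcs] add [zzbj,ltl] -> 12 lines: vxkjo rekh jbzex nzwzo qymz lmty zzbj ltl vin lmq teap snr
Hunk 6: at line 6 remove [zzbj] add [scb,qyy,pzg] -> 14 lines: vxkjo rekh jbzex nzwzo qymz lmty scb qyy pzg ltl vin lmq teap snr
Hunk 7: at line 3 remove [nzwzo,qymz] add [goxe,vffxr,rna] -> 15 lines: vxkjo rekh jbzex goxe vffxr rna lmty scb qyy pzg ltl vin lmq teap snr
Final line 5: vffxr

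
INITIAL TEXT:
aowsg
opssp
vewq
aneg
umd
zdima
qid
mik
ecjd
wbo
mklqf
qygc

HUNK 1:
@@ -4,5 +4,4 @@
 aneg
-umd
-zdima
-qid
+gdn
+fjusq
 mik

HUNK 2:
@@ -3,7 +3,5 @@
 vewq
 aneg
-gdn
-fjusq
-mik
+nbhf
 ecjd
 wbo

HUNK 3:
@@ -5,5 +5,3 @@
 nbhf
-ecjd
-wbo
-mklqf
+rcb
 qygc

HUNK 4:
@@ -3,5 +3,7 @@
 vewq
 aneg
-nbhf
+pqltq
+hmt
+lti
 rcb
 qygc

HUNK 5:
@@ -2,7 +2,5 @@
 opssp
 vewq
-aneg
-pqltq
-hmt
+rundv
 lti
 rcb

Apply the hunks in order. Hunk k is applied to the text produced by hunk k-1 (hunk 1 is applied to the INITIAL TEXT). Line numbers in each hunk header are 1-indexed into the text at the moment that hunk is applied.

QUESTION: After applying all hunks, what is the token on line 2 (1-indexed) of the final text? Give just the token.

Hunk 1: at line 4 remove [umd,zdima,qid] add [gdn,fjusq] -> 11 lines: aowsg opssp vewq aneg gdn fjusq mik ecjd wbo mklqf qygc
Hunk 2: at line 3 remove [gdn,fjusq,mik] add [nbhf] -> 9 lines: aowsg opssp vewq aneg nbhf ecjd wbo mklqf qygc
Hunk 3: at line 5 remove [ecjd,wbo,mklqf] add [rcb] -> 7 lines: aowsg opssp vewq aneg nbhf rcb qygc
Hunk 4: at line 3 remove [nbhf] add [pqltq,hmt,lti] -> 9 lines: aowsg opssp vewq aneg pqltq hmt lti rcb qygc
Hunk 5: at line 2 remove [aneg,pqltq,hmt] add [rundv] -> 7 lines: aowsg opssp vewq rundv lti rcb qygc
Final line 2: opssp

Answer: opssp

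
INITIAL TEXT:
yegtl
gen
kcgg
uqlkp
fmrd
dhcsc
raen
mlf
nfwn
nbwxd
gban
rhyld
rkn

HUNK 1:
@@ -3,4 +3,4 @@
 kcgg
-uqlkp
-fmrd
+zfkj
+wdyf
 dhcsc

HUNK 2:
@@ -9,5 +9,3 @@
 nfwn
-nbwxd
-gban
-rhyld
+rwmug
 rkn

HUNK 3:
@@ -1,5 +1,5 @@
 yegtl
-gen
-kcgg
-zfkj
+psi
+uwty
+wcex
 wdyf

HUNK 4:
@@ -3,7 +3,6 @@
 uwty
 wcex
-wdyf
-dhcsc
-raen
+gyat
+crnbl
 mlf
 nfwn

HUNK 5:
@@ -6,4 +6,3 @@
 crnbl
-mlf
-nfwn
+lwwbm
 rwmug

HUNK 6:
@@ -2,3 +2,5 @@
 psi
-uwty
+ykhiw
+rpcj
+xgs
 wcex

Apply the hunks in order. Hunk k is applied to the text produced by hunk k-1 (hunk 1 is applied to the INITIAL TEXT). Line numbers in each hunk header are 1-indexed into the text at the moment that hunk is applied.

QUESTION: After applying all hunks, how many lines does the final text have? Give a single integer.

Answer: 11

Derivation:
Hunk 1: at line 3 remove [uqlkp,fmrd] add [zfkj,wdyf] -> 13 lines: yegtl gen kcgg zfkj wdyf dhcsc raen mlf nfwn nbwxd gban rhyld rkn
Hunk 2: at line 9 remove [nbwxd,gban,rhyld] add [rwmug] -> 11 lines: yegtl gen kcgg zfkj wdyf dhcsc raen mlf nfwn rwmug rkn
Hunk 3: at line 1 remove [gen,kcgg,zfkj] add [psi,uwty,wcex] -> 11 lines: yegtl psi uwty wcex wdyf dhcsc raen mlf nfwn rwmug rkn
Hunk 4: at line 3 remove [wdyf,dhcsc,raen] add [gyat,crnbl] -> 10 lines: yegtl psi uwty wcex gyat crnbl mlf nfwn rwmug rkn
Hunk 5: at line 6 remove [mlf,nfwn] add [lwwbm] -> 9 lines: yegtl psi uwty wcex gyat crnbl lwwbm rwmug rkn
Hunk 6: at line 2 remove [uwty] add [ykhiw,rpcj,xgs] -> 11 lines: yegtl psi ykhiw rpcj xgs wcex gyat crnbl lwwbm rwmug rkn
Final line count: 11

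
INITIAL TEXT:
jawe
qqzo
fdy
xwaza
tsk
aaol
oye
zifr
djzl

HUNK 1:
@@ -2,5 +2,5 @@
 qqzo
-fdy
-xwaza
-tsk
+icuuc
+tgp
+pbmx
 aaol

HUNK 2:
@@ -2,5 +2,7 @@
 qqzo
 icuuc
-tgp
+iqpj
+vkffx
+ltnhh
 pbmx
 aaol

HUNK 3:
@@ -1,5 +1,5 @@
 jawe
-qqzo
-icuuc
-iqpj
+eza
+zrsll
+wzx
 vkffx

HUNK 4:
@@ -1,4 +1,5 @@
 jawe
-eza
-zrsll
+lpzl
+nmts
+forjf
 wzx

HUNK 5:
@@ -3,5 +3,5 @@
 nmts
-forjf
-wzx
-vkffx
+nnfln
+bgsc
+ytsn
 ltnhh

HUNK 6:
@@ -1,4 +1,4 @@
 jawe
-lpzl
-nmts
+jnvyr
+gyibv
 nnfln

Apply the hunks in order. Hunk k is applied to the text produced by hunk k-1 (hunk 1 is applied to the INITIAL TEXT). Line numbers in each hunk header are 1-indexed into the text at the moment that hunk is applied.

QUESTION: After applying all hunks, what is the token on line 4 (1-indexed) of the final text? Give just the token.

Hunk 1: at line 2 remove [fdy,xwaza,tsk] add [icuuc,tgp,pbmx] -> 9 lines: jawe qqzo icuuc tgp pbmx aaol oye zifr djzl
Hunk 2: at line 2 remove [tgp] add [iqpj,vkffx,ltnhh] -> 11 lines: jawe qqzo icuuc iqpj vkffx ltnhh pbmx aaol oye zifr djzl
Hunk 3: at line 1 remove [qqzo,icuuc,iqpj] add [eza,zrsll,wzx] -> 11 lines: jawe eza zrsll wzx vkffx ltnhh pbmx aaol oye zifr djzl
Hunk 4: at line 1 remove [eza,zrsll] add [lpzl,nmts,forjf] -> 12 lines: jawe lpzl nmts forjf wzx vkffx ltnhh pbmx aaol oye zifr djzl
Hunk 5: at line 3 remove [forjf,wzx,vkffx] add [nnfln,bgsc,ytsn] -> 12 lines: jawe lpzl nmts nnfln bgsc ytsn ltnhh pbmx aaol oye zifr djzl
Hunk 6: at line 1 remove [lpzl,nmts] add [jnvyr,gyibv] -> 12 lines: jawe jnvyr gyibv nnfln bgsc ytsn ltnhh pbmx aaol oye zifr djzl
Final line 4: nnfln

Answer: nnfln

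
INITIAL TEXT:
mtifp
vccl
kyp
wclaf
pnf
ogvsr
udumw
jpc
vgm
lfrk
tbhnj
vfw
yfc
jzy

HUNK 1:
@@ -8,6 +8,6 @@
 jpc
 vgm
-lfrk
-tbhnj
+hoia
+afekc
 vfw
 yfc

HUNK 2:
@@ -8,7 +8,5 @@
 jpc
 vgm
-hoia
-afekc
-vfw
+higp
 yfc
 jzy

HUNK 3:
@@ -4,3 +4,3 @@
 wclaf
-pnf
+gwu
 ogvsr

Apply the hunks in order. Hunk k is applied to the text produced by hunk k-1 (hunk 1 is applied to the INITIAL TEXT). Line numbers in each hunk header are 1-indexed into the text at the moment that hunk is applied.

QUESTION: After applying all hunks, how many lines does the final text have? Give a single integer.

Answer: 12

Derivation:
Hunk 1: at line 8 remove [lfrk,tbhnj] add [hoia,afekc] -> 14 lines: mtifp vccl kyp wclaf pnf ogvsr udumw jpc vgm hoia afekc vfw yfc jzy
Hunk 2: at line 8 remove [hoia,afekc,vfw] add [higp] -> 12 lines: mtifp vccl kyp wclaf pnf ogvsr udumw jpc vgm higp yfc jzy
Hunk 3: at line 4 remove [pnf] add [gwu] -> 12 lines: mtifp vccl kyp wclaf gwu ogvsr udumw jpc vgm higp yfc jzy
Final line count: 12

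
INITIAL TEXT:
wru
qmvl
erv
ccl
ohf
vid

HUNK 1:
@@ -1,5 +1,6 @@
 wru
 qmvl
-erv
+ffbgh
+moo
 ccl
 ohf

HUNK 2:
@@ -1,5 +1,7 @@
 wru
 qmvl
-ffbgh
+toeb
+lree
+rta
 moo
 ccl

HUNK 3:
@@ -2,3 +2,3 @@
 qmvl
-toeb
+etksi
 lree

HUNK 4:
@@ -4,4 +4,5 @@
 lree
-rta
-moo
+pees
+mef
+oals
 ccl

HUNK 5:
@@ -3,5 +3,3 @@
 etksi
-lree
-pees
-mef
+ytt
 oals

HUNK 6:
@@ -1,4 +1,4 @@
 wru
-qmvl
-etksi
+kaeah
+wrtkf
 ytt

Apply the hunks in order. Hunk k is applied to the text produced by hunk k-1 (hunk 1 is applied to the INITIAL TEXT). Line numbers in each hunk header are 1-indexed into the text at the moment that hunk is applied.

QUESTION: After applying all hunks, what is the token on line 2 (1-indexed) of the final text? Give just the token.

Answer: kaeah

Derivation:
Hunk 1: at line 1 remove [erv] add [ffbgh,moo] -> 7 lines: wru qmvl ffbgh moo ccl ohf vid
Hunk 2: at line 1 remove [ffbgh] add [toeb,lree,rta] -> 9 lines: wru qmvl toeb lree rta moo ccl ohf vid
Hunk 3: at line 2 remove [toeb] add [etksi] -> 9 lines: wru qmvl etksi lree rta moo ccl ohf vid
Hunk 4: at line 4 remove [rta,moo] add [pees,mef,oals] -> 10 lines: wru qmvl etksi lree pees mef oals ccl ohf vid
Hunk 5: at line 3 remove [lree,pees,mef] add [ytt] -> 8 lines: wru qmvl etksi ytt oals ccl ohf vid
Hunk 6: at line 1 remove [qmvl,etksi] add [kaeah,wrtkf] -> 8 lines: wru kaeah wrtkf ytt oals ccl ohf vid
Final line 2: kaeah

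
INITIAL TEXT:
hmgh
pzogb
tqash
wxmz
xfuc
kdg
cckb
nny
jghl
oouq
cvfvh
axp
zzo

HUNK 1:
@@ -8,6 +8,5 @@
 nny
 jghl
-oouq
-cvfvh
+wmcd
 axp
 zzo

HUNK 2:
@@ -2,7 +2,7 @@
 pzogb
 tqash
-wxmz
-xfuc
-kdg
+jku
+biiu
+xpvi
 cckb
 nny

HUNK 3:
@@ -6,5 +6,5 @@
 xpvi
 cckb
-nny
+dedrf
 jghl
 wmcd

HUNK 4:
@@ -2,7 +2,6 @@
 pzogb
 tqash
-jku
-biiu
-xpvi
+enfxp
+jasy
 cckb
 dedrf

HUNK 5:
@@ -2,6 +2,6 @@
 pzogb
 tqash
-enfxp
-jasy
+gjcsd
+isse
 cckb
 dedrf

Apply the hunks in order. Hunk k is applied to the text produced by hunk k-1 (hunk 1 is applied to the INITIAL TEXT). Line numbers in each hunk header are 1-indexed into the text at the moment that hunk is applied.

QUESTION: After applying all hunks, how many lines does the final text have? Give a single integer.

Hunk 1: at line 8 remove [oouq,cvfvh] add [wmcd] -> 12 lines: hmgh pzogb tqash wxmz xfuc kdg cckb nny jghl wmcd axp zzo
Hunk 2: at line 2 remove [wxmz,xfuc,kdg] add [jku,biiu,xpvi] -> 12 lines: hmgh pzogb tqash jku biiu xpvi cckb nny jghl wmcd axp zzo
Hunk 3: at line 6 remove [nny] add [dedrf] -> 12 lines: hmgh pzogb tqash jku biiu xpvi cckb dedrf jghl wmcd axp zzo
Hunk 4: at line 2 remove [jku,biiu,xpvi] add [enfxp,jasy] -> 11 lines: hmgh pzogb tqash enfxp jasy cckb dedrf jghl wmcd axp zzo
Hunk 5: at line 2 remove [enfxp,jasy] add [gjcsd,isse] -> 11 lines: hmgh pzogb tqash gjcsd isse cckb dedrf jghl wmcd axp zzo
Final line count: 11

Answer: 11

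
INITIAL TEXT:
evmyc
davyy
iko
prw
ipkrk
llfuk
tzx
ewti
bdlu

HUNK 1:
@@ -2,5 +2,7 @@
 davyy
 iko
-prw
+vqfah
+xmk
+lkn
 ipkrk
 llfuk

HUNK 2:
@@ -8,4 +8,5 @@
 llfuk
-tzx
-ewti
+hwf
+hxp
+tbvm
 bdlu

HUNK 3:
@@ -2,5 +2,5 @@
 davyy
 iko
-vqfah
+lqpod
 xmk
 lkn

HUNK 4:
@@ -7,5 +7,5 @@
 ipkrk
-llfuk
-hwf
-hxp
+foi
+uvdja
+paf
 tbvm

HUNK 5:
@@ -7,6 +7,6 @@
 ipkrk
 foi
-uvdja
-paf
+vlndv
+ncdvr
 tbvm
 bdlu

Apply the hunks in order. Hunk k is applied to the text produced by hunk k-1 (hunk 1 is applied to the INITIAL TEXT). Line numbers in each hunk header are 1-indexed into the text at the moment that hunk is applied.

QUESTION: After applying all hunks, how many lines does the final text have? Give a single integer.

Hunk 1: at line 2 remove [prw] add [vqfah,xmk,lkn] -> 11 lines: evmyc davyy iko vqfah xmk lkn ipkrk llfuk tzx ewti bdlu
Hunk 2: at line 8 remove [tzx,ewti] add [hwf,hxp,tbvm] -> 12 lines: evmyc davyy iko vqfah xmk lkn ipkrk llfuk hwf hxp tbvm bdlu
Hunk 3: at line 2 remove [vqfah] add [lqpod] -> 12 lines: evmyc davyy iko lqpod xmk lkn ipkrk llfuk hwf hxp tbvm bdlu
Hunk 4: at line 7 remove [llfuk,hwf,hxp] add [foi,uvdja,paf] -> 12 lines: evmyc davyy iko lqpod xmk lkn ipkrk foi uvdja paf tbvm bdlu
Hunk 5: at line 7 remove [uvdja,paf] add [vlndv,ncdvr] -> 12 lines: evmyc davyy iko lqpod xmk lkn ipkrk foi vlndv ncdvr tbvm bdlu
Final line count: 12

Answer: 12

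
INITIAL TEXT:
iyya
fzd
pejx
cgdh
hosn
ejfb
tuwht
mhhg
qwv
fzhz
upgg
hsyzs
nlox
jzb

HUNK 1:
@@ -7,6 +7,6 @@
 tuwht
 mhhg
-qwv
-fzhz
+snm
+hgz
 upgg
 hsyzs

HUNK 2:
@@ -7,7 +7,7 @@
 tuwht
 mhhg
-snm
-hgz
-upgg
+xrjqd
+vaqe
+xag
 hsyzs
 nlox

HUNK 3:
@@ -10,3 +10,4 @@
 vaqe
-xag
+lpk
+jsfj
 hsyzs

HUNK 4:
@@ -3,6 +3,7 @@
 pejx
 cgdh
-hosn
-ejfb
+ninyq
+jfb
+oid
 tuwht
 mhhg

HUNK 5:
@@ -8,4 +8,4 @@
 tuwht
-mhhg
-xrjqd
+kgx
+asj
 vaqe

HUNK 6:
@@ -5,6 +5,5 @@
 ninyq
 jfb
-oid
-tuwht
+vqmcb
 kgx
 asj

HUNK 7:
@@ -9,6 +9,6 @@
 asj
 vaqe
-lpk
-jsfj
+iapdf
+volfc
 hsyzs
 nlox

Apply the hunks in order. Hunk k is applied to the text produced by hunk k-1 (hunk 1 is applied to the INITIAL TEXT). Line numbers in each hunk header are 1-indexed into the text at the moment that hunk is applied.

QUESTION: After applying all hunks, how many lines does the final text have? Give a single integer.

Answer: 15

Derivation:
Hunk 1: at line 7 remove [qwv,fzhz] add [snm,hgz] -> 14 lines: iyya fzd pejx cgdh hosn ejfb tuwht mhhg snm hgz upgg hsyzs nlox jzb
Hunk 2: at line 7 remove [snm,hgz,upgg] add [xrjqd,vaqe,xag] -> 14 lines: iyya fzd pejx cgdh hosn ejfb tuwht mhhg xrjqd vaqe xag hsyzs nlox jzb
Hunk 3: at line 10 remove [xag] add [lpk,jsfj] -> 15 lines: iyya fzd pejx cgdh hosn ejfb tuwht mhhg xrjqd vaqe lpk jsfj hsyzs nlox jzb
Hunk 4: at line 3 remove [hosn,ejfb] add [ninyq,jfb,oid] -> 16 lines: iyya fzd pejx cgdh ninyq jfb oid tuwht mhhg xrjqd vaqe lpk jsfj hsyzs nlox jzb
Hunk 5: at line 8 remove [mhhg,xrjqd] add [kgx,asj] -> 16 lines: iyya fzd pejx cgdh ninyq jfb oid tuwht kgx asj vaqe lpk jsfj hsyzs nlox jzb
Hunk 6: at line 5 remove [oid,tuwht] add [vqmcb] -> 15 lines: iyya fzd pejx cgdh ninyq jfb vqmcb kgx asj vaqe lpk jsfj hsyzs nlox jzb
Hunk 7: at line 9 remove [lpk,jsfj] add [iapdf,volfc] -> 15 lines: iyya fzd pejx cgdh ninyq jfb vqmcb kgx asj vaqe iapdf volfc hsyzs nlox jzb
Final line count: 15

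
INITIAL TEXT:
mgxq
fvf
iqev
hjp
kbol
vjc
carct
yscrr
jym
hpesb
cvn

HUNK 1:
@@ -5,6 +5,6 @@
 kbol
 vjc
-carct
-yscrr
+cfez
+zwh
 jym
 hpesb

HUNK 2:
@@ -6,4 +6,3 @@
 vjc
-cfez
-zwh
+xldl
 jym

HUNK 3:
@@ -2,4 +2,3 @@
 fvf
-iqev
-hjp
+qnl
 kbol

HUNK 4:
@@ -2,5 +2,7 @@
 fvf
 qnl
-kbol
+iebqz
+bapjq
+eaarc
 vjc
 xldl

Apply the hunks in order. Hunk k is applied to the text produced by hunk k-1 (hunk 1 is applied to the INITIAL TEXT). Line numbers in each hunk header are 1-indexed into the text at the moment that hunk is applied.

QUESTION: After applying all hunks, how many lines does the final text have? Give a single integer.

Answer: 11

Derivation:
Hunk 1: at line 5 remove [carct,yscrr] add [cfez,zwh] -> 11 lines: mgxq fvf iqev hjp kbol vjc cfez zwh jym hpesb cvn
Hunk 2: at line 6 remove [cfez,zwh] add [xldl] -> 10 lines: mgxq fvf iqev hjp kbol vjc xldl jym hpesb cvn
Hunk 3: at line 2 remove [iqev,hjp] add [qnl] -> 9 lines: mgxq fvf qnl kbol vjc xldl jym hpesb cvn
Hunk 4: at line 2 remove [kbol] add [iebqz,bapjq,eaarc] -> 11 lines: mgxq fvf qnl iebqz bapjq eaarc vjc xldl jym hpesb cvn
Final line count: 11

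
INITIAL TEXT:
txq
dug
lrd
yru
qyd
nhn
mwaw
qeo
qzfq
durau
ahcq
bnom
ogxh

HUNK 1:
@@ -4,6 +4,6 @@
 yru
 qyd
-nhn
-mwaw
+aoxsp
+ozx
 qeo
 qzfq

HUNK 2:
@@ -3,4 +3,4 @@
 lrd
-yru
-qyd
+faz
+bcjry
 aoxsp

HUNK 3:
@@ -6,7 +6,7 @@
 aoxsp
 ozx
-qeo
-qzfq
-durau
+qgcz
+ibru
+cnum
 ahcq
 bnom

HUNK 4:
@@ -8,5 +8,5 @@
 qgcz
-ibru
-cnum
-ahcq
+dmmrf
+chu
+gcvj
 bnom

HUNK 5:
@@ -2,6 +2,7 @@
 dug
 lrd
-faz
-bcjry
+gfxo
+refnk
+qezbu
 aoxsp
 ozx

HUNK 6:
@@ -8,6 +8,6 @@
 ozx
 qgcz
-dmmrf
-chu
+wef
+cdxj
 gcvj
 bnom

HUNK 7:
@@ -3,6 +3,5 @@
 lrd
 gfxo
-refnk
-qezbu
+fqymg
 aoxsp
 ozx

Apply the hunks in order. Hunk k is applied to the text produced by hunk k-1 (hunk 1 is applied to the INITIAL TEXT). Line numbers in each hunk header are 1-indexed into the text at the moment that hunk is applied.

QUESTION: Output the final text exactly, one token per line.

Hunk 1: at line 4 remove [nhn,mwaw] add [aoxsp,ozx] -> 13 lines: txq dug lrd yru qyd aoxsp ozx qeo qzfq durau ahcq bnom ogxh
Hunk 2: at line 3 remove [yru,qyd] add [faz,bcjry] -> 13 lines: txq dug lrd faz bcjry aoxsp ozx qeo qzfq durau ahcq bnom ogxh
Hunk 3: at line 6 remove [qeo,qzfq,durau] add [qgcz,ibru,cnum] -> 13 lines: txq dug lrd faz bcjry aoxsp ozx qgcz ibru cnum ahcq bnom ogxh
Hunk 4: at line 8 remove [ibru,cnum,ahcq] add [dmmrf,chu,gcvj] -> 13 lines: txq dug lrd faz bcjry aoxsp ozx qgcz dmmrf chu gcvj bnom ogxh
Hunk 5: at line 2 remove [faz,bcjry] add [gfxo,refnk,qezbu] -> 14 lines: txq dug lrd gfxo refnk qezbu aoxsp ozx qgcz dmmrf chu gcvj bnom ogxh
Hunk 6: at line 8 remove [dmmrf,chu] add [wef,cdxj] -> 14 lines: txq dug lrd gfxo refnk qezbu aoxsp ozx qgcz wef cdxj gcvj bnom ogxh
Hunk 7: at line 3 remove [refnk,qezbu] add [fqymg] -> 13 lines: txq dug lrd gfxo fqymg aoxsp ozx qgcz wef cdxj gcvj bnom ogxh

Answer: txq
dug
lrd
gfxo
fqymg
aoxsp
ozx
qgcz
wef
cdxj
gcvj
bnom
ogxh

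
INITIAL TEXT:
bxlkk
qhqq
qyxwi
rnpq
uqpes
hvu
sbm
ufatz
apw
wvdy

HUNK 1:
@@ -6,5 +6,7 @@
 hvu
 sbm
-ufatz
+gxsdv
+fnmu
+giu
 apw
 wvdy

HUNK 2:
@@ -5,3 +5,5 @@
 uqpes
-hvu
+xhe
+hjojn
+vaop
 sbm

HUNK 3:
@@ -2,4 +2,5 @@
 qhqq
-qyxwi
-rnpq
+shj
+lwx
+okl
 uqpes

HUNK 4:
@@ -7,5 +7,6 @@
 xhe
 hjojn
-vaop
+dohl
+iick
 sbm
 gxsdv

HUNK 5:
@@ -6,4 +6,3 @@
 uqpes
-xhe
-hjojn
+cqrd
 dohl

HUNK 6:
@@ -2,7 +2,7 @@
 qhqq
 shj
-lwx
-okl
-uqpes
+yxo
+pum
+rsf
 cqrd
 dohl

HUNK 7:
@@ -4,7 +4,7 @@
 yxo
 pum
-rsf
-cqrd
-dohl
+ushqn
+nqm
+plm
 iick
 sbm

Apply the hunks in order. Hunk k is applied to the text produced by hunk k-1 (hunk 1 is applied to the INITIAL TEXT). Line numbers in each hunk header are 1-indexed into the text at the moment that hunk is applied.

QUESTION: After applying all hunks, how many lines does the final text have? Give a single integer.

Hunk 1: at line 6 remove [ufatz] add [gxsdv,fnmu,giu] -> 12 lines: bxlkk qhqq qyxwi rnpq uqpes hvu sbm gxsdv fnmu giu apw wvdy
Hunk 2: at line 5 remove [hvu] add [xhe,hjojn,vaop] -> 14 lines: bxlkk qhqq qyxwi rnpq uqpes xhe hjojn vaop sbm gxsdv fnmu giu apw wvdy
Hunk 3: at line 2 remove [qyxwi,rnpq] add [shj,lwx,okl] -> 15 lines: bxlkk qhqq shj lwx okl uqpes xhe hjojn vaop sbm gxsdv fnmu giu apw wvdy
Hunk 4: at line 7 remove [vaop] add [dohl,iick] -> 16 lines: bxlkk qhqq shj lwx okl uqpes xhe hjojn dohl iick sbm gxsdv fnmu giu apw wvdy
Hunk 5: at line 6 remove [xhe,hjojn] add [cqrd] -> 15 lines: bxlkk qhqq shj lwx okl uqpes cqrd dohl iick sbm gxsdv fnmu giu apw wvdy
Hunk 6: at line 2 remove [lwx,okl,uqpes] add [yxo,pum,rsf] -> 15 lines: bxlkk qhqq shj yxo pum rsf cqrd dohl iick sbm gxsdv fnmu giu apw wvdy
Hunk 7: at line 4 remove [rsf,cqrd,dohl] add [ushqn,nqm,plm] -> 15 lines: bxlkk qhqq shj yxo pum ushqn nqm plm iick sbm gxsdv fnmu giu apw wvdy
Final line count: 15

Answer: 15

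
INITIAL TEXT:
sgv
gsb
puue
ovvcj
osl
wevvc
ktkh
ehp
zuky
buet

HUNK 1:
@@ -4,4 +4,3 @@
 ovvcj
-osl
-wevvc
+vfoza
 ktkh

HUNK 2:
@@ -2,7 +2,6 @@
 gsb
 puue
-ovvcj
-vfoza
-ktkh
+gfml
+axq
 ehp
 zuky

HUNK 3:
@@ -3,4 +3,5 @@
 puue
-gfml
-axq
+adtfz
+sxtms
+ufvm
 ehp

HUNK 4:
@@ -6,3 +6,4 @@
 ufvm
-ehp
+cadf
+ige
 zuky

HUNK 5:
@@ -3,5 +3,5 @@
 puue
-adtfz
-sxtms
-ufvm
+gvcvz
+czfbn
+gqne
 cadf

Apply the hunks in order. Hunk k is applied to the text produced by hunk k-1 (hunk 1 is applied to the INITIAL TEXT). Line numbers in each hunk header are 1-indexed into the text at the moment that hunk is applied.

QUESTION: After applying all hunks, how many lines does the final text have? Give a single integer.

Answer: 10

Derivation:
Hunk 1: at line 4 remove [osl,wevvc] add [vfoza] -> 9 lines: sgv gsb puue ovvcj vfoza ktkh ehp zuky buet
Hunk 2: at line 2 remove [ovvcj,vfoza,ktkh] add [gfml,axq] -> 8 lines: sgv gsb puue gfml axq ehp zuky buet
Hunk 3: at line 3 remove [gfml,axq] add [adtfz,sxtms,ufvm] -> 9 lines: sgv gsb puue adtfz sxtms ufvm ehp zuky buet
Hunk 4: at line 6 remove [ehp] add [cadf,ige] -> 10 lines: sgv gsb puue adtfz sxtms ufvm cadf ige zuky buet
Hunk 5: at line 3 remove [adtfz,sxtms,ufvm] add [gvcvz,czfbn,gqne] -> 10 lines: sgv gsb puue gvcvz czfbn gqne cadf ige zuky buet
Final line count: 10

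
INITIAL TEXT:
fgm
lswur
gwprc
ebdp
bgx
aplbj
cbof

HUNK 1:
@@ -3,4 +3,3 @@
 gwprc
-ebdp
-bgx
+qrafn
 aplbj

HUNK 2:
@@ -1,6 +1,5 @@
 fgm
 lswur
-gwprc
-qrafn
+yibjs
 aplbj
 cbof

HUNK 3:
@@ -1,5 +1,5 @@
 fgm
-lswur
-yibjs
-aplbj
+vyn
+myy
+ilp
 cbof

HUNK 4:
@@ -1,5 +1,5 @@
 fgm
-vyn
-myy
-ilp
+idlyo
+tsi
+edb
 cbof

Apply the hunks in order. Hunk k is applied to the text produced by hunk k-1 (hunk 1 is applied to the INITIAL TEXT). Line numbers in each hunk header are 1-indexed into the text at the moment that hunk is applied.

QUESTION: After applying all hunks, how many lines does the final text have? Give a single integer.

Hunk 1: at line 3 remove [ebdp,bgx] add [qrafn] -> 6 lines: fgm lswur gwprc qrafn aplbj cbof
Hunk 2: at line 1 remove [gwprc,qrafn] add [yibjs] -> 5 lines: fgm lswur yibjs aplbj cbof
Hunk 3: at line 1 remove [lswur,yibjs,aplbj] add [vyn,myy,ilp] -> 5 lines: fgm vyn myy ilp cbof
Hunk 4: at line 1 remove [vyn,myy,ilp] add [idlyo,tsi,edb] -> 5 lines: fgm idlyo tsi edb cbof
Final line count: 5

Answer: 5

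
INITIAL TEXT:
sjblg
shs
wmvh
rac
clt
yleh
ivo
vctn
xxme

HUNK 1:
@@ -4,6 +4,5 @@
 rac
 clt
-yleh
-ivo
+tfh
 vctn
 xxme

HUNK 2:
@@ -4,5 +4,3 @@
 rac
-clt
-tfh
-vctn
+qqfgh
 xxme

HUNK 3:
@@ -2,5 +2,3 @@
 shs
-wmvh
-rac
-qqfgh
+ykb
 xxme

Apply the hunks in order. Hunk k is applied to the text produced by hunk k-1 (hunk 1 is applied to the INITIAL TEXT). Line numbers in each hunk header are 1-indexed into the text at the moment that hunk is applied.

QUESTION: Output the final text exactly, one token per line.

Answer: sjblg
shs
ykb
xxme

Derivation:
Hunk 1: at line 4 remove [yleh,ivo] add [tfh] -> 8 lines: sjblg shs wmvh rac clt tfh vctn xxme
Hunk 2: at line 4 remove [clt,tfh,vctn] add [qqfgh] -> 6 lines: sjblg shs wmvh rac qqfgh xxme
Hunk 3: at line 2 remove [wmvh,rac,qqfgh] add [ykb] -> 4 lines: sjblg shs ykb xxme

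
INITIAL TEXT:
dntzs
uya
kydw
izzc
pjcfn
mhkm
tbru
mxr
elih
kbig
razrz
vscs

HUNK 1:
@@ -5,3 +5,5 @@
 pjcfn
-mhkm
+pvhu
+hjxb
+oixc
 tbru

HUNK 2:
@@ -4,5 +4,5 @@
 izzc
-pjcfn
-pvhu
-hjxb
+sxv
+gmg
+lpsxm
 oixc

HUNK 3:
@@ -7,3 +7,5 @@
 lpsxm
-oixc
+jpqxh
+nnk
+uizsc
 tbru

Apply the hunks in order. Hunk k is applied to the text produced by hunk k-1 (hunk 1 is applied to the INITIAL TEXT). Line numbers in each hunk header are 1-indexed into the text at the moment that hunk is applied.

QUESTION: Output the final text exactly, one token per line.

Hunk 1: at line 5 remove [mhkm] add [pvhu,hjxb,oixc] -> 14 lines: dntzs uya kydw izzc pjcfn pvhu hjxb oixc tbru mxr elih kbig razrz vscs
Hunk 2: at line 4 remove [pjcfn,pvhu,hjxb] add [sxv,gmg,lpsxm] -> 14 lines: dntzs uya kydw izzc sxv gmg lpsxm oixc tbru mxr elih kbig razrz vscs
Hunk 3: at line 7 remove [oixc] add [jpqxh,nnk,uizsc] -> 16 lines: dntzs uya kydw izzc sxv gmg lpsxm jpqxh nnk uizsc tbru mxr elih kbig razrz vscs

Answer: dntzs
uya
kydw
izzc
sxv
gmg
lpsxm
jpqxh
nnk
uizsc
tbru
mxr
elih
kbig
razrz
vscs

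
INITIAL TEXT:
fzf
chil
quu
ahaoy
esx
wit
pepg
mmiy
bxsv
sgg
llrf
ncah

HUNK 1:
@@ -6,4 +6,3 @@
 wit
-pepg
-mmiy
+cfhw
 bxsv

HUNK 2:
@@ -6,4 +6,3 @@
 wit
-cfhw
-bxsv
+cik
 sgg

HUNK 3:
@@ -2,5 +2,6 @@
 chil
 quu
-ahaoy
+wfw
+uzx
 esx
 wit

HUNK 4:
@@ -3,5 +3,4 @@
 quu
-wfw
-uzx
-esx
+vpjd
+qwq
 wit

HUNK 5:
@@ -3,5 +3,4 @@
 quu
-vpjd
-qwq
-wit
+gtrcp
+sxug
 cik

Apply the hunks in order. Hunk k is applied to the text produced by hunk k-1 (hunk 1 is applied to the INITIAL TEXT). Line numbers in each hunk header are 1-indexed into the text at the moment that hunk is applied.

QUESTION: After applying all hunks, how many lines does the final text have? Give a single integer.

Answer: 9

Derivation:
Hunk 1: at line 6 remove [pepg,mmiy] add [cfhw] -> 11 lines: fzf chil quu ahaoy esx wit cfhw bxsv sgg llrf ncah
Hunk 2: at line 6 remove [cfhw,bxsv] add [cik] -> 10 lines: fzf chil quu ahaoy esx wit cik sgg llrf ncah
Hunk 3: at line 2 remove [ahaoy] add [wfw,uzx] -> 11 lines: fzf chil quu wfw uzx esx wit cik sgg llrf ncah
Hunk 4: at line 3 remove [wfw,uzx,esx] add [vpjd,qwq] -> 10 lines: fzf chil quu vpjd qwq wit cik sgg llrf ncah
Hunk 5: at line 3 remove [vpjd,qwq,wit] add [gtrcp,sxug] -> 9 lines: fzf chil quu gtrcp sxug cik sgg llrf ncah
Final line count: 9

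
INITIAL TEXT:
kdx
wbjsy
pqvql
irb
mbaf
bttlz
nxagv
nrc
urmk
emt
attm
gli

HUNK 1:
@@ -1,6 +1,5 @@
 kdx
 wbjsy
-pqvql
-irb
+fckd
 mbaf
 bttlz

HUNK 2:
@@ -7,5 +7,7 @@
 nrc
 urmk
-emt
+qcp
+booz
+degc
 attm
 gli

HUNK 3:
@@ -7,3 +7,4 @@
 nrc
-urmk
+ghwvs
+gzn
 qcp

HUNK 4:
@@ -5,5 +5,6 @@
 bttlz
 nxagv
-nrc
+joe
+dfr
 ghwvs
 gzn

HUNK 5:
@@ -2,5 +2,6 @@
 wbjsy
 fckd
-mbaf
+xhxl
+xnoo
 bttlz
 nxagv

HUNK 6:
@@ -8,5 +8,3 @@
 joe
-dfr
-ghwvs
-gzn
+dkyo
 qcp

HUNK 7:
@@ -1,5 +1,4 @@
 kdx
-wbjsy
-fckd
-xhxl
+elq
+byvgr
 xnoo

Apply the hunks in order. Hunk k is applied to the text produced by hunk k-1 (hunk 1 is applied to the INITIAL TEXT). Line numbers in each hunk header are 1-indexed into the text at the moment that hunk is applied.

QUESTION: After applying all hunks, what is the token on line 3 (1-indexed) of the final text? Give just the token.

Hunk 1: at line 1 remove [pqvql,irb] add [fckd] -> 11 lines: kdx wbjsy fckd mbaf bttlz nxagv nrc urmk emt attm gli
Hunk 2: at line 7 remove [emt] add [qcp,booz,degc] -> 13 lines: kdx wbjsy fckd mbaf bttlz nxagv nrc urmk qcp booz degc attm gli
Hunk 3: at line 7 remove [urmk] add [ghwvs,gzn] -> 14 lines: kdx wbjsy fckd mbaf bttlz nxagv nrc ghwvs gzn qcp booz degc attm gli
Hunk 4: at line 5 remove [nrc] add [joe,dfr] -> 15 lines: kdx wbjsy fckd mbaf bttlz nxagv joe dfr ghwvs gzn qcp booz degc attm gli
Hunk 5: at line 2 remove [mbaf] add [xhxl,xnoo] -> 16 lines: kdx wbjsy fckd xhxl xnoo bttlz nxagv joe dfr ghwvs gzn qcp booz degc attm gli
Hunk 6: at line 8 remove [dfr,ghwvs,gzn] add [dkyo] -> 14 lines: kdx wbjsy fckd xhxl xnoo bttlz nxagv joe dkyo qcp booz degc attm gli
Hunk 7: at line 1 remove [wbjsy,fckd,xhxl] add [elq,byvgr] -> 13 lines: kdx elq byvgr xnoo bttlz nxagv joe dkyo qcp booz degc attm gli
Final line 3: byvgr

Answer: byvgr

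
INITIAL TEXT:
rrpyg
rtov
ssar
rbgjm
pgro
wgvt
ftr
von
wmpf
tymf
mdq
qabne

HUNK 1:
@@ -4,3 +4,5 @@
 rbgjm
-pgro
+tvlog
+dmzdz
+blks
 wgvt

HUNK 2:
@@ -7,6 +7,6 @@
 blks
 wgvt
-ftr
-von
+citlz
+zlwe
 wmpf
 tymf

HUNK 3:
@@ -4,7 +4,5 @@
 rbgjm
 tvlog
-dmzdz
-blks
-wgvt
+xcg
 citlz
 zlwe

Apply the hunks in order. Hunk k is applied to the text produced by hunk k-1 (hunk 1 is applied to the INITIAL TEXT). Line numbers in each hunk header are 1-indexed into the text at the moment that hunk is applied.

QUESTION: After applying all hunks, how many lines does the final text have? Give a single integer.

Hunk 1: at line 4 remove [pgro] add [tvlog,dmzdz,blks] -> 14 lines: rrpyg rtov ssar rbgjm tvlog dmzdz blks wgvt ftr von wmpf tymf mdq qabne
Hunk 2: at line 7 remove [ftr,von] add [citlz,zlwe] -> 14 lines: rrpyg rtov ssar rbgjm tvlog dmzdz blks wgvt citlz zlwe wmpf tymf mdq qabne
Hunk 3: at line 4 remove [dmzdz,blks,wgvt] add [xcg] -> 12 lines: rrpyg rtov ssar rbgjm tvlog xcg citlz zlwe wmpf tymf mdq qabne
Final line count: 12

Answer: 12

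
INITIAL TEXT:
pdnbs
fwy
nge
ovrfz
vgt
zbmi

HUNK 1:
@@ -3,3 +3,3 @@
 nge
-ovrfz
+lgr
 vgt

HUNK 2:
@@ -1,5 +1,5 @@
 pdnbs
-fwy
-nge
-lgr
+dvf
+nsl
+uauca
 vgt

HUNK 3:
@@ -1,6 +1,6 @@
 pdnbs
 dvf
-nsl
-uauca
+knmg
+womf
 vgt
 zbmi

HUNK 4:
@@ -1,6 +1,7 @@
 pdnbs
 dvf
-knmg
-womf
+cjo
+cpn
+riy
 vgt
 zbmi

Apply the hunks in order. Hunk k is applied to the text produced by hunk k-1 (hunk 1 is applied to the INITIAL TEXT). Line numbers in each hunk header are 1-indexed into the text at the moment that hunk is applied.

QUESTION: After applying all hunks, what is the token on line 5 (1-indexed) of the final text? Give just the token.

Answer: riy

Derivation:
Hunk 1: at line 3 remove [ovrfz] add [lgr] -> 6 lines: pdnbs fwy nge lgr vgt zbmi
Hunk 2: at line 1 remove [fwy,nge,lgr] add [dvf,nsl,uauca] -> 6 lines: pdnbs dvf nsl uauca vgt zbmi
Hunk 3: at line 1 remove [nsl,uauca] add [knmg,womf] -> 6 lines: pdnbs dvf knmg womf vgt zbmi
Hunk 4: at line 1 remove [knmg,womf] add [cjo,cpn,riy] -> 7 lines: pdnbs dvf cjo cpn riy vgt zbmi
Final line 5: riy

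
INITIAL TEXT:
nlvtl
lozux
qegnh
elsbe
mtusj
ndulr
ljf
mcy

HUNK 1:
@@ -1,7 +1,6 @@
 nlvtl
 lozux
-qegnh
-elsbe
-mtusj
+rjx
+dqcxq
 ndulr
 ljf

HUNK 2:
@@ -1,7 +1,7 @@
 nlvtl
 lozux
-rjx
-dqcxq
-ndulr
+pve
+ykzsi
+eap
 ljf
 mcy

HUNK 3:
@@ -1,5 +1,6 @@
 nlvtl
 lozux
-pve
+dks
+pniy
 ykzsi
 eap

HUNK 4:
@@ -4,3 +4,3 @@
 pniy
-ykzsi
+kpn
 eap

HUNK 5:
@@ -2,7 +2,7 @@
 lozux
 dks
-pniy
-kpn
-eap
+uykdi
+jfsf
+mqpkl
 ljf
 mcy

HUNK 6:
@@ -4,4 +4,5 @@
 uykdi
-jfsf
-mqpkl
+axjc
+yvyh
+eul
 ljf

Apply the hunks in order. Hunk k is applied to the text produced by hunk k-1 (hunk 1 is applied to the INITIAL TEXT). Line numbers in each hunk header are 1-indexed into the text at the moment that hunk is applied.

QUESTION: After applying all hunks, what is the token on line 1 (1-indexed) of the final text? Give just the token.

Answer: nlvtl

Derivation:
Hunk 1: at line 1 remove [qegnh,elsbe,mtusj] add [rjx,dqcxq] -> 7 lines: nlvtl lozux rjx dqcxq ndulr ljf mcy
Hunk 2: at line 1 remove [rjx,dqcxq,ndulr] add [pve,ykzsi,eap] -> 7 lines: nlvtl lozux pve ykzsi eap ljf mcy
Hunk 3: at line 1 remove [pve] add [dks,pniy] -> 8 lines: nlvtl lozux dks pniy ykzsi eap ljf mcy
Hunk 4: at line 4 remove [ykzsi] add [kpn] -> 8 lines: nlvtl lozux dks pniy kpn eap ljf mcy
Hunk 5: at line 2 remove [pniy,kpn,eap] add [uykdi,jfsf,mqpkl] -> 8 lines: nlvtl lozux dks uykdi jfsf mqpkl ljf mcy
Hunk 6: at line 4 remove [jfsf,mqpkl] add [axjc,yvyh,eul] -> 9 lines: nlvtl lozux dks uykdi axjc yvyh eul ljf mcy
Final line 1: nlvtl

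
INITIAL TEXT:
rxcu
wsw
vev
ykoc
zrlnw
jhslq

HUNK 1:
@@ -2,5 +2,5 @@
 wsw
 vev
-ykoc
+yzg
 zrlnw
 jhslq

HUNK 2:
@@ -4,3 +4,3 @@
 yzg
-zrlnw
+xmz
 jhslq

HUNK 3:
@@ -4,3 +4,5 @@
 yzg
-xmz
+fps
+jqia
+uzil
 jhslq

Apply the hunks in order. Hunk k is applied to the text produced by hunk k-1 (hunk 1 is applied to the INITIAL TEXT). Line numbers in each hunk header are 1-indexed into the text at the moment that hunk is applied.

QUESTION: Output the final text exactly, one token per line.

Answer: rxcu
wsw
vev
yzg
fps
jqia
uzil
jhslq

Derivation:
Hunk 1: at line 2 remove [ykoc] add [yzg] -> 6 lines: rxcu wsw vev yzg zrlnw jhslq
Hunk 2: at line 4 remove [zrlnw] add [xmz] -> 6 lines: rxcu wsw vev yzg xmz jhslq
Hunk 3: at line 4 remove [xmz] add [fps,jqia,uzil] -> 8 lines: rxcu wsw vev yzg fps jqia uzil jhslq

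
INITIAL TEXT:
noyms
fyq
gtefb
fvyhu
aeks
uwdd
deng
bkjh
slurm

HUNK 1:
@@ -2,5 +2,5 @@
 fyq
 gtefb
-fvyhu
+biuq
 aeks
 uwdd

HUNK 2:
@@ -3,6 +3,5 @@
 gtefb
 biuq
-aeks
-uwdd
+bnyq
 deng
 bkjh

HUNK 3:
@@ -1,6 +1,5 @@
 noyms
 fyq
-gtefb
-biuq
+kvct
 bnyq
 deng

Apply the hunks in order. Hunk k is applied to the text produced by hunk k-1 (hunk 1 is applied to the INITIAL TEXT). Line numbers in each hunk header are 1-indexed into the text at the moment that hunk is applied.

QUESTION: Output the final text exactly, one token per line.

Hunk 1: at line 2 remove [fvyhu] add [biuq] -> 9 lines: noyms fyq gtefb biuq aeks uwdd deng bkjh slurm
Hunk 2: at line 3 remove [aeks,uwdd] add [bnyq] -> 8 lines: noyms fyq gtefb biuq bnyq deng bkjh slurm
Hunk 3: at line 1 remove [gtefb,biuq] add [kvct] -> 7 lines: noyms fyq kvct bnyq deng bkjh slurm

Answer: noyms
fyq
kvct
bnyq
deng
bkjh
slurm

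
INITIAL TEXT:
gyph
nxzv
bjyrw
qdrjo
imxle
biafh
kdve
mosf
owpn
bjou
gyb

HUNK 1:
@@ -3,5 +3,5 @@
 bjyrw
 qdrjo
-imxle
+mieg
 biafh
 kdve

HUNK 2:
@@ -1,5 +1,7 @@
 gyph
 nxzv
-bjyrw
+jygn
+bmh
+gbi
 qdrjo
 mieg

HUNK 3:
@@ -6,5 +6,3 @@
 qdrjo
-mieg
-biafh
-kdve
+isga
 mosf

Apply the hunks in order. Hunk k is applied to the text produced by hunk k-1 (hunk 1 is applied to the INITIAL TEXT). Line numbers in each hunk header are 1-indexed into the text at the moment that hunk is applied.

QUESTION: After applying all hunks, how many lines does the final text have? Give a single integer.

Answer: 11

Derivation:
Hunk 1: at line 3 remove [imxle] add [mieg] -> 11 lines: gyph nxzv bjyrw qdrjo mieg biafh kdve mosf owpn bjou gyb
Hunk 2: at line 1 remove [bjyrw] add [jygn,bmh,gbi] -> 13 lines: gyph nxzv jygn bmh gbi qdrjo mieg biafh kdve mosf owpn bjou gyb
Hunk 3: at line 6 remove [mieg,biafh,kdve] add [isga] -> 11 lines: gyph nxzv jygn bmh gbi qdrjo isga mosf owpn bjou gyb
Final line count: 11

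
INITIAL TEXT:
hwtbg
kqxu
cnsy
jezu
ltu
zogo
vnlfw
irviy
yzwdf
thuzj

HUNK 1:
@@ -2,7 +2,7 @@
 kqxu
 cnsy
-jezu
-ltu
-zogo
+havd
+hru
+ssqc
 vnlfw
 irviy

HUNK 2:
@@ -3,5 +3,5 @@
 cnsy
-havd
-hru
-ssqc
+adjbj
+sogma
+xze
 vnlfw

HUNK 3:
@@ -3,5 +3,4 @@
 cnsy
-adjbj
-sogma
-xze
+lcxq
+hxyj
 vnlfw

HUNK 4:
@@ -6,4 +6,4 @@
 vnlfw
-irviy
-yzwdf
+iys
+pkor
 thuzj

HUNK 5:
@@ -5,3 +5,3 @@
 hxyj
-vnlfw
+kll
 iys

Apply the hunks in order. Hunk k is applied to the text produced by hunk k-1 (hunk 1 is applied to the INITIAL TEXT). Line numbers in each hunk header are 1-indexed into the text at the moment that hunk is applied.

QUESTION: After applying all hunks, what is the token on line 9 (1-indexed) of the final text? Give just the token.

Answer: thuzj

Derivation:
Hunk 1: at line 2 remove [jezu,ltu,zogo] add [havd,hru,ssqc] -> 10 lines: hwtbg kqxu cnsy havd hru ssqc vnlfw irviy yzwdf thuzj
Hunk 2: at line 3 remove [havd,hru,ssqc] add [adjbj,sogma,xze] -> 10 lines: hwtbg kqxu cnsy adjbj sogma xze vnlfw irviy yzwdf thuzj
Hunk 3: at line 3 remove [adjbj,sogma,xze] add [lcxq,hxyj] -> 9 lines: hwtbg kqxu cnsy lcxq hxyj vnlfw irviy yzwdf thuzj
Hunk 4: at line 6 remove [irviy,yzwdf] add [iys,pkor] -> 9 lines: hwtbg kqxu cnsy lcxq hxyj vnlfw iys pkor thuzj
Hunk 5: at line 5 remove [vnlfw] add [kll] -> 9 lines: hwtbg kqxu cnsy lcxq hxyj kll iys pkor thuzj
Final line 9: thuzj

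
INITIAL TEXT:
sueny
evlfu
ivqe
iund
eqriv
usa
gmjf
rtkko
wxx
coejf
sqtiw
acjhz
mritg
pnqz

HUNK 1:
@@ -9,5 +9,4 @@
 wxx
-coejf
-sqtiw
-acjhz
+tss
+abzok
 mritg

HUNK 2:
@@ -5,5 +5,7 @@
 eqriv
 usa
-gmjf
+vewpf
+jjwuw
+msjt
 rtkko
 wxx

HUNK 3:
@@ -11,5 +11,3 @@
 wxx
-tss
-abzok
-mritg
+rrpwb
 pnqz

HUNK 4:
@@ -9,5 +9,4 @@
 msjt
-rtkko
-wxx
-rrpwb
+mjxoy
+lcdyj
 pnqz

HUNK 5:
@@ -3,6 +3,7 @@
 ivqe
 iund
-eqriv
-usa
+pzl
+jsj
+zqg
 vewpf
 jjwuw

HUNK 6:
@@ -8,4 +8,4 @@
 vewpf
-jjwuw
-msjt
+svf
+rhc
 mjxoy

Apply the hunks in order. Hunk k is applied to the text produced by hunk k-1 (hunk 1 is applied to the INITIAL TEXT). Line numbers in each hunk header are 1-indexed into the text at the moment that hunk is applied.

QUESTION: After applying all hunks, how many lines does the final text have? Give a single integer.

Hunk 1: at line 9 remove [coejf,sqtiw,acjhz] add [tss,abzok] -> 13 lines: sueny evlfu ivqe iund eqriv usa gmjf rtkko wxx tss abzok mritg pnqz
Hunk 2: at line 5 remove [gmjf] add [vewpf,jjwuw,msjt] -> 15 lines: sueny evlfu ivqe iund eqriv usa vewpf jjwuw msjt rtkko wxx tss abzok mritg pnqz
Hunk 3: at line 11 remove [tss,abzok,mritg] add [rrpwb] -> 13 lines: sueny evlfu ivqe iund eqriv usa vewpf jjwuw msjt rtkko wxx rrpwb pnqz
Hunk 4: at line 9 remove [rtkko,wxx,rrpwb] add [mjxoy,lcdyj] -> 12 lines: sueny evlfu ivqe iund eqriv usa vewpf jjwuw msjt mjxoy lcdyj pnqz
Hunk 5: at line 3 remove [eqriv,usa] add [pzl,jsj,zqg] -> 13 lines: sueny evlfu ivqe iund pzl jsj zqg vewpf jjwuw msjt mjxoy lcdyj pnqz
Hunk 6: at line 8 remove [jjwuw,msjt] add [svf,rhc] -> 13 lines: sueny evlfu ivqe iund pzl jsj zqg vewpf svf rhc mjxoy lcdyj pnqz
Final line count: 13

Answer: 13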